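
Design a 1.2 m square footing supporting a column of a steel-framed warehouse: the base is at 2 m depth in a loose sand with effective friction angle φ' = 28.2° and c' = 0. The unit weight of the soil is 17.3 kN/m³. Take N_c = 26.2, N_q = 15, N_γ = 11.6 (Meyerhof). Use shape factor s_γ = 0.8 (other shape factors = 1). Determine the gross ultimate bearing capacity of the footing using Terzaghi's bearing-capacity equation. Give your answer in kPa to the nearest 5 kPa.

q_ult ≈ 615 kPa

Effective surcharge at the founding depth q = γ·D_f = 17.3 × 2 = 34.6 kPa.
q_ult = q·N_q + 0.5·γ·B·N_γ·s_γ
     = 34.6 × 15 + 0.5 × 17.3 × 1.2 × 11.6 × 0.8
     = 519 + 96.326 = 615.33 kPa.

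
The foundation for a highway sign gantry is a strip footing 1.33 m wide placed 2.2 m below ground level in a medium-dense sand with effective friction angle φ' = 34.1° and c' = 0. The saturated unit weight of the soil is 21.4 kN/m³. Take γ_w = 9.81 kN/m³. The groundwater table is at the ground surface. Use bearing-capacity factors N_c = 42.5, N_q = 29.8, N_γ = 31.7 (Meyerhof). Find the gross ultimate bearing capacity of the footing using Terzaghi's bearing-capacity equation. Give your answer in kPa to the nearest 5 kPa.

With the water table at the surface the whole profile is submerged: γ' = 21.4 − 9.81 = 11.59 kN/m³, so q = γ'·D_f = 25.498 kPa; the same γ' applies in the ½γBN_γ term.
q_ult = q·N_q + 0.5·γ·B·N_γ
     = 25.498 × 29.8 + 0.5 × 11.59 × 1.33 × 31.7
     = 759.84 + 244.32 = 1004.2 kPa.

q_ult ≈ 1005 kPa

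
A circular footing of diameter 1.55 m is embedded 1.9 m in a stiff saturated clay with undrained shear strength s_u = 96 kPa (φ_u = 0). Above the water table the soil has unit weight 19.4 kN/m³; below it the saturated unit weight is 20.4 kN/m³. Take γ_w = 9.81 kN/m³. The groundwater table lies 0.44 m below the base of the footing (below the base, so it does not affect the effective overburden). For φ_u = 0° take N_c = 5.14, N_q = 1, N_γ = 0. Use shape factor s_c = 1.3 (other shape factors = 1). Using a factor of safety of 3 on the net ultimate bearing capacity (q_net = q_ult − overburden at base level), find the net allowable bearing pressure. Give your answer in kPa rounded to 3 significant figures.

q = γ·D_f = 19.4 × 1.9 = 36.86 kPa.
c·N_c·s_c = 96 × 5.14 × 1.3 = 641.47 kPa
q·N_q = 36.86 × 1 = 36.86 kPa
q_ult = 641.47 + 36.86 = 678.33 kPa.
q_net = 678.33 − 36.86 = 641.47 kPa.
q_all(net) = 641.47 / 3 = 213.82 kPa.

q_all(net) ≈ 214 kPa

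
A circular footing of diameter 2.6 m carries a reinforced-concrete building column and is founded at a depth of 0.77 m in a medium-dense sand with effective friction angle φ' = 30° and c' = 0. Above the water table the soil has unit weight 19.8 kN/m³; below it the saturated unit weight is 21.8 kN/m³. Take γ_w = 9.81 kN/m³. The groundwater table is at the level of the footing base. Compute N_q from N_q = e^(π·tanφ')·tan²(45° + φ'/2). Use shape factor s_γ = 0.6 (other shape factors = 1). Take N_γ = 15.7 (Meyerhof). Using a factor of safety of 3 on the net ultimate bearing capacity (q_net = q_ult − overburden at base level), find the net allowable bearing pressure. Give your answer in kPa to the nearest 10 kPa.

N_q = e^(π·tan30°)·tan²(60°) = 18.4.
q = γ·D_f = 19.8 × 0.77 = 15.246 kPa.
For the ½γBN_γ term take γ' = 21.8 − 9.81 = 11.99 kN/m³ (soil below base is submerged).
q·N_q = 15.246 × 18.401 = 280.54 kPa
0.5·γ·B·N_γ·s_γ = 0.5 × 11.99 × 2.6 × 15.7 × 0.6 = 146.83 kPa
q_ult = 280.54 + 146.83 = 427.37 kPa.
q_net = 427.37 − 15.246 = 412.13 kPa.
q_all(net) = 412.13 / 3 = 137.38 kPa.

q_all(net) ≈ 140 kPa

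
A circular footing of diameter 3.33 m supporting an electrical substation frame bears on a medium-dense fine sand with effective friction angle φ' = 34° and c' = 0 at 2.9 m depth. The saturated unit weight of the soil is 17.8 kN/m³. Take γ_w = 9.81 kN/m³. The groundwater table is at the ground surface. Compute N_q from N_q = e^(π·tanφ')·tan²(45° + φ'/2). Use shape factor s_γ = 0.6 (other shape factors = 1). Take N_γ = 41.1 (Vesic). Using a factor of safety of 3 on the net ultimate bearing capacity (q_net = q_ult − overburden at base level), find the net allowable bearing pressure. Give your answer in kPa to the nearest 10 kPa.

q_all(net) ≈ 330 kPa

N_q = e^(π·tan34°)·tan²(62°) = 29.44.
γ' = 17.8 − 9.81 = 7.99 kN/m³ (submerged throughout). q = 7.99 × 2.9 = 23.171 kPa; the same γ' applies in the ½γBN_γ term.
q·N_q = 23.171 × 29.44 = 682.15 kPa
0.5·γ·B·N_γ·s_γ = 0.5 × 7.99 × 3.33 × 41.1 × 0.6 = 328.06 kPa
q_ult = 682.15 + 328.06 = 1010.2 kPa.
q_net = 1010.2 − 23.171 = 987.04 kPa.
q_all(net) = 987.04 / 3 = 329.01 kPa.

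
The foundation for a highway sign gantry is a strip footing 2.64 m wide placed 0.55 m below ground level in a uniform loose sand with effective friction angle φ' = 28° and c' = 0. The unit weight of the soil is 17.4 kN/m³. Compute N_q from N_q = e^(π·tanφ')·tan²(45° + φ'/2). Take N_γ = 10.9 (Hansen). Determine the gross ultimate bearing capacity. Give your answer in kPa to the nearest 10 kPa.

q_ult ≈ 390 kPa

tan28° = 0.5317, so N_q = e^(π×0.5317)·tan²(59°) = 5.314 × 2.77 = 14.72.
Overburden at base level: q = 17.4 × 0.55 = 9.57 kPa.
Surcharge term q·N_q = 9.57 × 14.72 = 140.87 kPa; self-weight term 0.5·γ·B·N_γ = 0.5 × 17.4 × 2.64 × 10.9 = 250.35 kPa.
q_ult = 140.87 + 250.35 = 391.22 kPa.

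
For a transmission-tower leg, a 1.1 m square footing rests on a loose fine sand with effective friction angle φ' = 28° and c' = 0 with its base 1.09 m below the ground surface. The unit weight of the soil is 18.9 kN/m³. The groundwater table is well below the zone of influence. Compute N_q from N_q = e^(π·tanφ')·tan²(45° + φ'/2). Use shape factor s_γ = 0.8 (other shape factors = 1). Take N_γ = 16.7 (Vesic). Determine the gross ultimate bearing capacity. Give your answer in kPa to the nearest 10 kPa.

tan28° = 0.5317, so N_q = e^(π×0.5317)·tan²(59°) = 5.314 × 2.77 = 14.72.
Overburden at base level: q = 18.9 × 1.09 = 20.601 kPa.
Surcharge term q·N_q = 20.601 × 14.72 = 303.24 kPa; self-weight term 0.5·γ·B·N_γ·s_γ = 0.5 × 18.9 × 1.1 × 16.7 × 0.8 = 138.88 kPa.
q_ult = 303.24 + 138.88 = 442.12 kPa.

q_ult ≈ 440 kPa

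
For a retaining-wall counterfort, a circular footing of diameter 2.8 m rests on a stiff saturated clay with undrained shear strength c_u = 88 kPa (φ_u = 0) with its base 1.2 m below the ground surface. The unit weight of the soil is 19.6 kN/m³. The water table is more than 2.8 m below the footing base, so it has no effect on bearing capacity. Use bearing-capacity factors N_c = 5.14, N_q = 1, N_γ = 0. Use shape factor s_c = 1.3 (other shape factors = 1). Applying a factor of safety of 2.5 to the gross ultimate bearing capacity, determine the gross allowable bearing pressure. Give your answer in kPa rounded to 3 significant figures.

Effective surcharge at the founding depth q = γ·D_f = 19.6 × 1.2 = 23.52 kPa.
q_ult = c·N_c·s_c + q·N_q
     = 88 × 5.14 × 1.3 + 23.52 × 1
     = 588.02 + 23.52 = 611.54 kPa.
q_all = q_ult / FS = 611.54 / 2.5 = 244.61 kPa.

q_all ≈ 245 kPa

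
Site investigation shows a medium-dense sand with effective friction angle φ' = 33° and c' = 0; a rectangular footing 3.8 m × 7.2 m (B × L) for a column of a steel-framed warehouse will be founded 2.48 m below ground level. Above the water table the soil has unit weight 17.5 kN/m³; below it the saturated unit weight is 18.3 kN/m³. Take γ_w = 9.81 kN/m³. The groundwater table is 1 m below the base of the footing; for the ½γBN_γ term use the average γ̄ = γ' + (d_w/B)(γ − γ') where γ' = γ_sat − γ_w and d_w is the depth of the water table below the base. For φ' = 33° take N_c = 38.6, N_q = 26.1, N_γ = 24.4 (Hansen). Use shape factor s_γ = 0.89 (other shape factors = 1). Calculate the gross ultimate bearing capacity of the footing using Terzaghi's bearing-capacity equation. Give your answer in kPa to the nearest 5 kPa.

Overburden at base level: q = 17.5 × 2.48 = 43.4 kPa.
The water table is 1 m below the base (< B = 3.8 m), so the ½γBN_γ term uses γ̄ = γ' + (d_w/B)(γ − γ') = 8.49 + (1/3.8)(17.5 − 8.49) = 10.861 kN/m³.
Surcharge term q·N_q = 43.4 × 26.1 = 1132.7 kPa; self-weight term 0.5·γ·B·N_γ·s_γ = 0.5 × 10.861 × 3.8 × 24.4 × 0.89 = 448.13 kPa.
q_ult = 1132.7 + 448.13 = 1580.9 kPa.

q_ult ≈ 1580 kPa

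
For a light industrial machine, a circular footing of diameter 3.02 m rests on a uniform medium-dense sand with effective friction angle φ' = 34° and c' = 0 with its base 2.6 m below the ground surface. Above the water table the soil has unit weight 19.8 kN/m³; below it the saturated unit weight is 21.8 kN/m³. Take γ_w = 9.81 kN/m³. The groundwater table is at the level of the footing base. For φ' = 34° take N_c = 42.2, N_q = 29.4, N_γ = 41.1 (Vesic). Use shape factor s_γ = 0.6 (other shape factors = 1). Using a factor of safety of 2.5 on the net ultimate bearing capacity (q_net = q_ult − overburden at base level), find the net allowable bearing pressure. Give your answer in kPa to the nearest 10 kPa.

Overburden at base level: q = 19.8 × 2.6 = 51.48 kPa.
Below the base the soil is submerged, so the ½γBN_γ term uses γ' = 21.8 − 9.81 = 11.99 kN/m³.
Surcharge term q·N_q = 51.48 × 29.4 = 1513.5 kPa; self-weight term 0.5·γ·B·N_γ·s_γ = 0.5 × 11.99 × 3.02 × 41.1 × 0.6 = 446.47 kPa.
q_ult = 1513.5 + 446.47 = 1960 kPa.
q_net = 1960 − 51.48 = 1908.5 kPa.
q_all(net) = 1908.5 / 2.5 = 763.4 kPa.

q_all(net) ≈ 760 kPa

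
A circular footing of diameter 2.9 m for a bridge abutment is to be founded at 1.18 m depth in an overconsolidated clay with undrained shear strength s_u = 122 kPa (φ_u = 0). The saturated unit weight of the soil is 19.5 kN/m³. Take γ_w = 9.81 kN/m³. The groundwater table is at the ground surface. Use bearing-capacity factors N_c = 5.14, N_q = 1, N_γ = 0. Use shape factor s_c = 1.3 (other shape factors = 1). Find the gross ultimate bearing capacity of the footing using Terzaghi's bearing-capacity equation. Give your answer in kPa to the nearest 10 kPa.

q_ult ≈ 830 kPa

With the water table at the surface the whole profile is submerged: γ' = 19.5 − 9.81 = 9.69 kN/m³, so q = γ'·D_f = 11.434 kPa.
q_ult = c·N_c·s_c + q·N_q
     = 122 × 5.14 × 1.3 + 11.434 × 1
     = 815.2 + 11.434 = 826.64 kPa.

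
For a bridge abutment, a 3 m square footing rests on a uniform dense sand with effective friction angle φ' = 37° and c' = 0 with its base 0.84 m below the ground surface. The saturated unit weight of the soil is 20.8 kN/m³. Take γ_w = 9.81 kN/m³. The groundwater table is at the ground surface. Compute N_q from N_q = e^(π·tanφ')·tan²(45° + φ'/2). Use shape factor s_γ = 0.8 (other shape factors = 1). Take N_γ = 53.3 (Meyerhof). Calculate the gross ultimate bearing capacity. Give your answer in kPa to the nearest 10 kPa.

q_ult ≈ 1100 kPa

tan37° = 0.7536, so N_q = e^(π×0.7536)·tan²(63.5°) = 10.669 × 4.023 = 42.92.
γ' = 20.8 − 9.81 = 10.99 kN/m³ (submerged throughout). q = 10.99 × 0.84 = 9.2316 kPa; the same γ' applies in the ½γBN_γ term.
q·N_q = 9.2316 × 42.92 = 396.22 kPa
0.5·γ·B·N_γ·s_γ = 0.5 × 10.99 × 3 × 53.3 × 0.8 = 702.92 kPa
q_ult = 396.22 + 702.92 = 1099.1 kPa.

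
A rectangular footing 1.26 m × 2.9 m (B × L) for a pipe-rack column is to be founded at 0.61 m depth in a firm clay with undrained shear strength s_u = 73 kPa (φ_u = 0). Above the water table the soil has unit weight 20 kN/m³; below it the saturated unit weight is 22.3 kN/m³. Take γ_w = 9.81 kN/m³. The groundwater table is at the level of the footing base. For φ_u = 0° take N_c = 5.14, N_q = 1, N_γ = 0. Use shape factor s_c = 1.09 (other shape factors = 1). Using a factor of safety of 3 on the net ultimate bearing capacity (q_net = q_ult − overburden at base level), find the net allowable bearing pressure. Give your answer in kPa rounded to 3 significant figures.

q_all(net) ≈ 136 kPa

q = γ·D_f = 20 × 0.61 = 12.2 kPa.
c·N_c·s_c = 73 × 5.14 × 1.09 = 408.99 kPa
q·N_q = 12.2 × 1 = 12.2 kPa
q_ult = 408.99 + 12.2 = 421.19 kPa.
q_net = 421.19 − 12.2 = 408.99 kPa.
q_all(net) = 408.99 / 3 = 136.33 kPa.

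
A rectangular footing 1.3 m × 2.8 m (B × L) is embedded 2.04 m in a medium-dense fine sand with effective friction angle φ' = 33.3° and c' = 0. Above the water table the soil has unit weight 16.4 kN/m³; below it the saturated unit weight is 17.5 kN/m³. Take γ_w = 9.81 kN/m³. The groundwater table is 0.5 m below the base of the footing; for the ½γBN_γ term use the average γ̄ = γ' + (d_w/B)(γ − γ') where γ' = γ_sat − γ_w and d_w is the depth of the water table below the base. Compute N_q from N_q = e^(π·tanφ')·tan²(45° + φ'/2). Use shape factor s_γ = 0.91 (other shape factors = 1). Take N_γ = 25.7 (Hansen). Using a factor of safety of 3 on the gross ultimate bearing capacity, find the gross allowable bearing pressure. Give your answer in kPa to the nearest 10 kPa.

q_all ≈ 360 kPa

N_q = e^(π·tan33.3°)·tan²(61.65°) = 27.05.
Overburden at base level: q = 16.4 × 2.04 = 33.456 kPa.
The water table is 0.5 m below the base (< B = 1.3 m), so the ½γBN_γ term uses γ̄ = γ' + (d_w/B)(γ − γ') = 7.69 + (0.5/1.3)(16.4 − 7.69) = 11.04 kN/m³.
Surcharge term q·N_q = 33.456 × 27.048 = 904.91 kPa; self-weight term 0.5·γ·B·N_γ·s_γ = 0.5 × 11.04 × 1.3 × 25.7 × 0.91 = 167.83 kPa.
q_ult = 904.91 + 167.83 = 1072.7 kPa.
q_all = 1072.7 / 3 = 357.58 kPa.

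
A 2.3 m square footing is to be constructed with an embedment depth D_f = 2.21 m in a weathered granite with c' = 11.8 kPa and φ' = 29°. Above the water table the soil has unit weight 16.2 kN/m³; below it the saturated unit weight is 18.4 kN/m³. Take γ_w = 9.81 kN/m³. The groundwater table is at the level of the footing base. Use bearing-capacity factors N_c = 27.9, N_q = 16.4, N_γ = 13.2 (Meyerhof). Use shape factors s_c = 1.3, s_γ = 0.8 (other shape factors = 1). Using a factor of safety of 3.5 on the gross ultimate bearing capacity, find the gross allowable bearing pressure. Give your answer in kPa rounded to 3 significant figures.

q_all ≈ 320 kPa

q = γ·D_f = 16.2 × 2.21 = 35.802 kPa.
For the ½γBN_γ term take γ' = 18.4 − 9.81 = 8.59 kN/m³ (soil below base is submerged).
c·N_c·s_c = 11.8 × 27.9 × 1.3 = 427.99 kPa
q·N_q = 35.802 × 16.4 = 587.15 kPa
0.5·γ·B·N_γ·s_γ = 0.5 × 8.59 × 2.3 × 13.2 × 0.8 = 104.32 kPa
q_ult = 427.99 + 587.15 + 104.32 = 1119.5 kPa.
q_all = 1119.5 / 3.5 = 319.84 kPa.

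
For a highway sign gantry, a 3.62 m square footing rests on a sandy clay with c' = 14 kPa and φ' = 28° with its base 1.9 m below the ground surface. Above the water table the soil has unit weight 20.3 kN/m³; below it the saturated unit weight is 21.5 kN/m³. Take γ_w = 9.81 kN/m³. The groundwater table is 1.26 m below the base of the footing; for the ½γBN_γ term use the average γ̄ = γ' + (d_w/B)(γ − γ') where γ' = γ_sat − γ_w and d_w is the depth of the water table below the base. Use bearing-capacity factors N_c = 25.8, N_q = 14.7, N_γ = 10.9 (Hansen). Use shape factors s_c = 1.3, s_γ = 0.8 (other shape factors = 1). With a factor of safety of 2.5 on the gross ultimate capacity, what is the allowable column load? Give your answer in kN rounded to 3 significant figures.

P_all ≈ 6650 kN

Effective surcharge at the founding depth q = γ·D_f = 20.3 × 1.9 = 38.57 kPa.
With d_w = 1.26 m < B, γ̄ = 11.69 + (1.26/3.62) × (20.3 − 11.69) = 14.687 kN/m³.
q_ult = c·N_c·s_c + q·N_q + 0.5·γ·B·N_γ·s_γ
     = 14 × 25.8 × 1.3 + 38.57 × 14.7 + 0.5 × 14.687 × 3.62 × 10.9 × 0.8
     = 469.56 + 566.98 + 231.81 = 1268.3 kPa.
Gross allowable pressure q_all = 1268.3 / 2.5 = 507.34 kPa.
Footing area = 13.1044 m², so allowable column load = 507.34 × 13.1044 = 6648.4 kN.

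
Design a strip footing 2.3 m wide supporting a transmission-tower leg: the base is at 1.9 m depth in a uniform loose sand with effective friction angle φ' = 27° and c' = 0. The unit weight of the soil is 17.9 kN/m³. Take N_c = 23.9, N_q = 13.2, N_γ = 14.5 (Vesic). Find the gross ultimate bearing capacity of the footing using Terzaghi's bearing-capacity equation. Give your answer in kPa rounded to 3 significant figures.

q = γ·D_f = 17.9 × 1.9 = 34.01 kPa.
q·N_q = 34.01 × 13.2 = 448.93 kPa
0.5·γ·B·N_γ = 0.5 × 17.9 × 2.3 × 14.5 = 298.48 kPa
q_ult = 448.93 + 298.48 = 747.41 kPa.

q_ult ≈ 747 kPa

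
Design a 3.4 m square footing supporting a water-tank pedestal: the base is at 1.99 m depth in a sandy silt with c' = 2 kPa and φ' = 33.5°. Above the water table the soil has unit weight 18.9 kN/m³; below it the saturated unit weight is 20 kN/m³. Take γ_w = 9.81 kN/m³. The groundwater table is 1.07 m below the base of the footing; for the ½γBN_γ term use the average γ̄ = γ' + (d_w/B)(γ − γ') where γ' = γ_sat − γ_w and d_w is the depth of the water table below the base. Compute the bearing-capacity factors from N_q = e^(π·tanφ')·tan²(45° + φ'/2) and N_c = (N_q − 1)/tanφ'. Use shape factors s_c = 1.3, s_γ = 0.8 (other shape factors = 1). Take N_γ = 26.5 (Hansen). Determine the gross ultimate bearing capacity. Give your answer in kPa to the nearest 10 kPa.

tan33.5° = 0.6619, so N_q = e^(π×0.6619)·tan²(61.75°) = 7.999 × 3.464 = 27.71.
N_c = (27.71 − 1)/tan33.5° = 40.35.
Overburden at base level: q = 18.9 × 1.99 = 37.611 kPa.
The water table is 1.07 m below the base (< B = 3.4 m), so the ½γBN_γ term uses γ̄ = γ' + (d_w/B)(γ − γ') = 10.19 + (1.07/3.4)(18.9 − 10.19) = 12.931 kN/m³.
Cohesion term c·N_c·s_c = 2 × 40.351 × 1.3 = 104.91 kPa; surcharge term q·N_q = 37.611 × 27.707 = 1042.1 kPa; self-weight term 0.5·γ·B·N_γ·s_γ = 0.5 × 12.931 × 3.4 × 26.5 × 0.8 = 466.04 kPa.
q_ult = 104.91 + 1042.1 + 466.04 = 1613.1 kPa.

q_ult ≈ 1610 kPa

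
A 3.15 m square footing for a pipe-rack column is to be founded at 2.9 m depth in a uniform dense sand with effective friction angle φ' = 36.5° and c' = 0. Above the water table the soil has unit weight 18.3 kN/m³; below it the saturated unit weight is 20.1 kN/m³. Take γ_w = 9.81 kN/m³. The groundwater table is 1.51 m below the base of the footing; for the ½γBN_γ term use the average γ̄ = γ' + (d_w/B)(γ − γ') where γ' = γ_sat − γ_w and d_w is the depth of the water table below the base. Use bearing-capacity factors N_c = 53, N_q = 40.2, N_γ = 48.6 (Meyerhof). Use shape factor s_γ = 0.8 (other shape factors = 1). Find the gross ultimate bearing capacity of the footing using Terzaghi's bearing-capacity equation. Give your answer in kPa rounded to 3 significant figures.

q = γ·D_f = 18.3 × 2.9 = 53.07 kPa.
γ' = 10.29 kN/m³; averaging over the depth B below the base, γ̄ = γ' + (d_w/B)(γ − γ') = 14.13 kN/m³.
q·N_q = 53.07 × 40.2 = 2133.4 kPa
0.5·γ·B·N_γ·s_γ = 0.5 × 14.13 × 3.15 × 48.6 × 0.8 = 865.25 kPa
q_ult = 2133.4 + 865.25 = 2998.7 kPa.

q_ult ≈ 3000 kPa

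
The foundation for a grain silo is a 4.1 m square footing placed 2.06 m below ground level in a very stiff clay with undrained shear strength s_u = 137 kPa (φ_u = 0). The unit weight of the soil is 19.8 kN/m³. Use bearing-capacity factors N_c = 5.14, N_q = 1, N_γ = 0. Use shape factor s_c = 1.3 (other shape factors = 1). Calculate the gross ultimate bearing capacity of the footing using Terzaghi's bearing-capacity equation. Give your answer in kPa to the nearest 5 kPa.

q = γ·D_f = 19.8 × 2.06 = 40.788 kPa.
c·N_c·s_c = 137 × 5.14 × 1.3 = 915.43 kPa
q·N_q = 40.788 × 1 = 40.788 kPa
q_ult = 915.43 + 40.788 = 956.22 kPa.

q_ult ≈ 955 kPa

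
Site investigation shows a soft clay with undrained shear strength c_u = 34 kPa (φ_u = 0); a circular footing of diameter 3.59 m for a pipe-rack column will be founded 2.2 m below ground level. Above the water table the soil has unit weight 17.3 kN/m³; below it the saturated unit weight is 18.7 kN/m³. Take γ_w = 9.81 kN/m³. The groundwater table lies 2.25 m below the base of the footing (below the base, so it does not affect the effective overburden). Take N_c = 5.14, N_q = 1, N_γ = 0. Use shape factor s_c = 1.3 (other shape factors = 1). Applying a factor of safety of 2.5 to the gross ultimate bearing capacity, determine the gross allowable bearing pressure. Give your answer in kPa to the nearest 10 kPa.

q = γ·D_f = 17.3 × 2.2 = 38.06 kPa.
c·N_c·s_c = 34 × 5.14 × 1.3 = 227.19 kPa
q·N_q = 38.06 × 1 = 38.06 kPa
q_ult = 227.19 + 38.06 = 265.25 kPa.
q_all = q_ult / FS = 265.25 / 2.5 = 106.1 kPa.

q_all ≈ 110 kPa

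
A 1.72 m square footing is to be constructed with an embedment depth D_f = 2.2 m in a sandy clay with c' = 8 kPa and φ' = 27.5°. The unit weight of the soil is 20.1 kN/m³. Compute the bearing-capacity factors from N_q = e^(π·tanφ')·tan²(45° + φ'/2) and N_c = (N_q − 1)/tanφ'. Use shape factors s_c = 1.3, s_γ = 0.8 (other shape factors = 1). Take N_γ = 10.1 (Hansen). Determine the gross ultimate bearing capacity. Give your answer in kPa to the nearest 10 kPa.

q_ult ≈ 1010 kPa

tan27.5° = 0.5206, so N_q = e^(π×0.5206)·tan²(58.75°) = 5.132 × 2.716 = 13.94.
N_c = (13.94 − 1)/tan27.5° = 24.85.
Effective surcharge at the founding depth q = γ·D_f = 20.1 × 2.2 = 44.22 kPa.
q_ult = c·N_c·s_c + q·N_q + 0.5·γ·B·N_γ·s_γ
     = 8 × 24.85 × 1.3 + 44.22 × 13.936 + 0.5 × 20.1 × 1.72 × 10.1 × 0.8
     = 258.44 + 616.25 + 139.67 = 1014.4 kPa.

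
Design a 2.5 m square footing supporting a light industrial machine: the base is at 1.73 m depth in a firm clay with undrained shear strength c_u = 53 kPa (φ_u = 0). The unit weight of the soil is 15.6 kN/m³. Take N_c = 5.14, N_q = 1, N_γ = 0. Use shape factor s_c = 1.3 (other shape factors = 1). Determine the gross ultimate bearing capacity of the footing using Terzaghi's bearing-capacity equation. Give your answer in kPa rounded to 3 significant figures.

Overburden at base level: q = 15.6 × 1.73 = 26.988 kPa.
Cohesion term c·N_c·s_c = 53 × 5.14 × 1.3 = 354.15 kPa; surcharge term q·N_q = 26.988 × 1 = 26.988 kPa.
q_ult = 354.15 + 26.988 = 381.13 kPa.

q_ult ≈ 381 kPa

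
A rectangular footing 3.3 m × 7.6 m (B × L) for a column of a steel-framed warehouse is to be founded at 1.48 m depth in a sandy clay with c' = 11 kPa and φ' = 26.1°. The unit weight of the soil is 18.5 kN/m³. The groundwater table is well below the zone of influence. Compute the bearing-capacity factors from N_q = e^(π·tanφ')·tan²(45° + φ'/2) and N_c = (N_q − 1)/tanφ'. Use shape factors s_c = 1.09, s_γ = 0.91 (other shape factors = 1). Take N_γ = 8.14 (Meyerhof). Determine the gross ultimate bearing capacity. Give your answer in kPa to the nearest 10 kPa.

q_ult ≈ 820 kPa

tan26.1° = 0.4899, so N_q = e^(π×0.4899)·tan²(58.05°) = 4.66 × 2.571 = 11.98.
N_c = (11.98 − 1)/tan26.1° = 22.42.
q = γ·D_f = 18.5 × 1.48 = 27.38 kPa.
c·N_c·s_c = 11 × 22.416 × 1.09 = 268.77 kPa
q·N_q = 27.38 × 11.981 = 328.05 kPa
0.5·γ·B·N_γ·s_γ = 0.5 × 18.5 × 3.3 × 8.14 × 0.91 = 226.11 kPa
q_ult = 268.77 + 328.05 + 226.11 = 822.93 kPa.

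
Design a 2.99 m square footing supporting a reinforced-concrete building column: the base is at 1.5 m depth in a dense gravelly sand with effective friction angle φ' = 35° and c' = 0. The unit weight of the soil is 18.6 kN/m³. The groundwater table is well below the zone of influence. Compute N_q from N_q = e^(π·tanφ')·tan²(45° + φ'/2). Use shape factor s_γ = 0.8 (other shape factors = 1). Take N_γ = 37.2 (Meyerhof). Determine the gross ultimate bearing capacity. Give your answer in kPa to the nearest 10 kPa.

tan35° = 0.7002, so N_q = e^(π×0.7002)·tan²(62.5°) = 9.023 × 3.69 = 33.3.
Effective surcharge at the founding depth q = γ·D_f = 18.6 × 1.5 = 27.9 kPa.
q_ult = q·N_q + 0.5·γ·B·N_γ·s_γ
     = 27.9 × 33.296 + 0.5 × 18.6 × 2.99 × 37.2 × 0.8
     = 928.96 + 827.54 = 1756.5 kPa.

q_ult ≈ 1760 kPa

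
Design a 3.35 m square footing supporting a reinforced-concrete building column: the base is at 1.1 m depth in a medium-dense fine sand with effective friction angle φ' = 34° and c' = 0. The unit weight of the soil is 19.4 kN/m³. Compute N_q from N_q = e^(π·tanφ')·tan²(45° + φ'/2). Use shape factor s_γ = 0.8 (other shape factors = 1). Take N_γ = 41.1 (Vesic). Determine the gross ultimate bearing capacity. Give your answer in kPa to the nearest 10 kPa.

tan34° = 0.6745, so N_q = e^(π×0.6745)·tan²(62°) = 8.323 × 3.537 = 29.44.
Effective surcharge at the founding depth q = γ·D_f = 19.4 × 1.1 = 21.34 kPa.
q_ult = q·N_q + 0.5·γ·B·N_γ·s_γ
     = 21.34 × 29.44 + 0.5 × 19.4 × 3.35 × 41.1 × 0.8
     = 628.25 + 1068.4 = 1696.7 kPa.

q_ult ≈ 1700 kPa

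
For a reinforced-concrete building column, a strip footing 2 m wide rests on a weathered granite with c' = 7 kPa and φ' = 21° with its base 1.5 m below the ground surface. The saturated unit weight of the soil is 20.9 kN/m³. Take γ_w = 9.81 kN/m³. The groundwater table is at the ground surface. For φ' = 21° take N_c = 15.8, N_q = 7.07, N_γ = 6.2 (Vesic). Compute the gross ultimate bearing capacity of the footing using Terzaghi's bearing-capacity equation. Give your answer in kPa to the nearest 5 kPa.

Water table at ground surface, so effective unit weight γ' = 20.9 − 9.81 = 11.09 kN/m³ is used throughout; overburden q = 11.09 × 1.5 = 16.635 kPa; the same γ' applies in the ½γBN_γ term.
Cohesion term c·N_c = 7 × 15.8 = 110.6 kPa; surcharge term q·N_q = 16.635 × 7.07 = 117.61 kPa; self-weight term 0.5·γ·B·N_γ = 0.5 × 11.09 × 2 × 6.2 = 68.758 kPa.
q_ult = 110.6 + 117.61 + 68.758 = 296.97 kPa.

q_ult ≈ 295 kPa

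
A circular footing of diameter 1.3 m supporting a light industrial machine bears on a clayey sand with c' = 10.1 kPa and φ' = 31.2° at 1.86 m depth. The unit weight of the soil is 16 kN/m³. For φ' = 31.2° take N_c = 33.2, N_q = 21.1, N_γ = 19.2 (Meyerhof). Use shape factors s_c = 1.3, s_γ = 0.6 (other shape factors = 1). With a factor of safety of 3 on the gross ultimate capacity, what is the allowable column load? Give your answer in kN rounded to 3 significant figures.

q = γ·D_f = 16 × 1.86 = 29.76 kPa.
c·N_c·s_c = 10.1 × 33.2 × 1.3 = 435.92 kPa
q·N_q = 29.76 × 21.1 = 627.94 kPa
0.5·γ·B·N_γ·s_γ = 0.5 × 16 × 1.3 × 19.2 × 0.6 = 119.81 kPa
q_ult = 435.92 + 627.94 + 119.81 = 1183.7 kPa.
Gross allowable pressure q_all = 1183.7 / 3 = 394.55 kPa.
Footing area = 1.3273 m², so allowable column load = 394.55 × 1.3273 = 523.69 kN.

P_all ≈ 524 kN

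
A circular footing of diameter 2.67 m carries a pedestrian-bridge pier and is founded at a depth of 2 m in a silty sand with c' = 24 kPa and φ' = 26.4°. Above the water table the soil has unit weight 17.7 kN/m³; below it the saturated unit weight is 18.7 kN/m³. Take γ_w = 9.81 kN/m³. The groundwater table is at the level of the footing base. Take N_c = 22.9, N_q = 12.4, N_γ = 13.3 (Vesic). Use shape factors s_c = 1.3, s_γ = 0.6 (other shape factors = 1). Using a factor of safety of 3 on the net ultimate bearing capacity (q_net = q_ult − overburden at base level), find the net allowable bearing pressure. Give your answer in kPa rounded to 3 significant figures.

q_all(net) ≈ 404 kPa

Overburden at base level: q = 17.7 × 2 = 35.4 kPa.
Below the base the soil is submerged, so the ½γBN_γ term uses γ' = 18.7 − 9.81 = 8.89 kN/m³.
Cohesion term c·N_c·s_c = 24 × 22.9 × 1.3 = 714.48 kPa; surcharge term q·N_q = 35.4 × 12.4 = 438.96 kPa; self-weight term 0.5·γ·B·N_γ·s_γ = 0.5 × 8.89 × 2.67 × 13.3 × 0.6 = 94.708 kPa.
q_ult = 714.48 + 438.96 + 94.708 = 1248.1 kPa.
q_net = 1248.1 − 35.4 = 1212.7 kPa.
q_all(net) = 1212.7 / 3 = 404.25 kPa.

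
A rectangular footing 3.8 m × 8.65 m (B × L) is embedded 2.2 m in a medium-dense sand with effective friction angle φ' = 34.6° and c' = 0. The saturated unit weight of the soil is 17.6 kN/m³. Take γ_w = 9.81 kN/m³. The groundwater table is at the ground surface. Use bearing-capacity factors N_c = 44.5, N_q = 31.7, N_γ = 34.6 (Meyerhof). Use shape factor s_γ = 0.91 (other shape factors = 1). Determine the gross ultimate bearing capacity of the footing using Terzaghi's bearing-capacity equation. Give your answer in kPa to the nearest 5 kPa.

With the water table at the surface the whole profile is submerged: γ' = 17.6 − 9.81 = 7.79 kN/m³, so q = γ'·D_f = 17.138 kPa; the same γ' applies in the ½γBN_γ term.
q_ult = q·N_q + 0.5·γ·B·N_γ·s_γ
     = 17.138 × 31.7 + 0.5 × 7.79 × 3.8 × 34.6 × 0.91
     = 543.27 + 466.02 = 1009.3 kPa.

q_ult ≈ 1010 kPa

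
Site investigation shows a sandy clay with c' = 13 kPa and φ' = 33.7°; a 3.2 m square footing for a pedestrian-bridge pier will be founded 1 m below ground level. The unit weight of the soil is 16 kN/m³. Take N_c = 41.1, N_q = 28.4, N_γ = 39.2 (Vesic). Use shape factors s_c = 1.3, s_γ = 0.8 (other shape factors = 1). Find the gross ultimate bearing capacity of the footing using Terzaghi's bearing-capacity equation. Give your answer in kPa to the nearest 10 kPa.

q_ult ≈ 1950 kPa

q = γ·D_f = 16 × 1 = 16 kPa.
c·N_c·s_c = 13 × 41.1 × 1.3 = 694.59 kPa
q·N_q = 16 × 28.4 = 454.4 kPa
0.5·γ·B·N_γ·s_γ = 0.5 × 16 × 3.2 × 39.2 × 0.8 = 802.82 kPa
q_ult = 694.59 + 454.4 + 802.82 = 1951.8 kPa.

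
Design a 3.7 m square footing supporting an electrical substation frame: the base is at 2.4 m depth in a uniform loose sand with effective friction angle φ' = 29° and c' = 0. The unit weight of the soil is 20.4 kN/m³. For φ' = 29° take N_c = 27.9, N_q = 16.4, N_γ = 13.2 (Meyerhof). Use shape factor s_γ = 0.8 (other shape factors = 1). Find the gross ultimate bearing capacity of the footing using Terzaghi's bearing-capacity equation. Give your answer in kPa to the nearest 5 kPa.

q = γ·D_f = 20.4 × 2.4 = 48.96 kPa.
q·N_q = 48.96 × 16.4 = 802.94 kPa
0.5·γ·B·N_γ·s_γ = 0.5 × 20.4 × 3.7 × 13.2 × 0.8 = 398.53 kPa
q_ult = 802.94 + 398.53 = 1201.5 kPa.

q_ult ≈ 1200 kPa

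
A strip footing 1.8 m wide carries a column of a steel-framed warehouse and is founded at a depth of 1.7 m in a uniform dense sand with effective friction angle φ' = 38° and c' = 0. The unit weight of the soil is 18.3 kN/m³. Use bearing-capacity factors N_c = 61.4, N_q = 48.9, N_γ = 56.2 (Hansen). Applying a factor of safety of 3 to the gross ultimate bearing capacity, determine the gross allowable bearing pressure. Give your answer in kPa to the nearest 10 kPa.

q_all ≈ 820 kPa

Overburden at base level: q = 18.3 × 1.7 = 31.11 kPa.
Surcharge term q·N_q = 31.11 × 48.9 = 1521.3 kPa; self-weight term 0.5·γ·B·N_γ = 0.5 × 18.3 × 1.8 × 56.2 = 925.61 kPa.
q_ult = 1521.3 + 925.61 = 2446.9 kPa.
q_all = q_ult / FS = 2446.9 / 3 = 815.63 kPa.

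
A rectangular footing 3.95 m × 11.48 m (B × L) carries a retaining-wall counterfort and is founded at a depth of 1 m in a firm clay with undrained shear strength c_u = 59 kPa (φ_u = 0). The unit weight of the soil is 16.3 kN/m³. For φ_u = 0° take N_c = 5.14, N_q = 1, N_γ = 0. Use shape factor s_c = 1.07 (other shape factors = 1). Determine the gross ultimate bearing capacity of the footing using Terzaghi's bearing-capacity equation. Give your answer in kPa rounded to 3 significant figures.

q_ult ≈ 341 kPa

Effective surcharge at the founding depth q = γ·D_f = 16.3 × 1 = 16.3 kPa.
q_ult = c·N_c·s_c + q·N_q
     = 59 × 5.14 × 1.07 + 16.3 × 1
     = 324.49 + 16.3 = 340.79 kPa.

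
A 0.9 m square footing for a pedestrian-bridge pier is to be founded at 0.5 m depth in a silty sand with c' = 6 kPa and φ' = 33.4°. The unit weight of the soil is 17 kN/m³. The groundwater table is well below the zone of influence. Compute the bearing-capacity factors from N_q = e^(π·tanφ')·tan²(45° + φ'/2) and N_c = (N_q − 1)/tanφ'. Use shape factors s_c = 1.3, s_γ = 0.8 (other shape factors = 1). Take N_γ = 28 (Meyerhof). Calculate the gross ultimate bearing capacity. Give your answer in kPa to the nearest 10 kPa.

tan33.4° = 0.6594, so N_q = e^(π×0.6594)·tan²(61.7°) = 7.937 × 3.449 = 27.38.
N_c = (27.38 − 1)/tan33.4° = 40.
Overburden at base level: q = 17 × 0.5 = 8.5 kPa.
Cohesion term c·N_c·s_c = 6 × 40 × 1.3 = 312 kPa; surcharge term q·N_q = 8.5 × 27.375 = 232.69 kPa; self-weight term 0.5·γ·B·N_γ·s_γ = 0.5 × 17 × 0.9 × 28 × 0.8 = 171.36 kPa.
q_ult = 312 + 232.69 + 171.36 = 716.05 kPa.

q_ult ≈ 720 kPa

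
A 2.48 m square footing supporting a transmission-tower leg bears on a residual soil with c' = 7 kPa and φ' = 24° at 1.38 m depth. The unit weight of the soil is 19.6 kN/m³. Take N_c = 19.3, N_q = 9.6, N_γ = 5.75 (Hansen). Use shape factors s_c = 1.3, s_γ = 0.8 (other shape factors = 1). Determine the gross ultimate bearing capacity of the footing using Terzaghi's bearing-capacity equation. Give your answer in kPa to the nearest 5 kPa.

q_ult ≈ 545 kPa

Overburden at base level: q = 19.6 × 1.38 = 27.048 kPa.
Cohesion term c·N_c·s_c = 7 × 19.3 × 1.3 = 175.63 kPa; surcharge term q·N_q = 27.048 × 9.6 = 259.66 kPa; self-weight term 0.5·γ·B·N_γ·s_γ = 0.5 × 19.6 × 2.48 × 5.75 × 0.8 = 111.8 kPa.
q_ult = 175.63 + 259.66 + 111.8 = 547.09 kPa.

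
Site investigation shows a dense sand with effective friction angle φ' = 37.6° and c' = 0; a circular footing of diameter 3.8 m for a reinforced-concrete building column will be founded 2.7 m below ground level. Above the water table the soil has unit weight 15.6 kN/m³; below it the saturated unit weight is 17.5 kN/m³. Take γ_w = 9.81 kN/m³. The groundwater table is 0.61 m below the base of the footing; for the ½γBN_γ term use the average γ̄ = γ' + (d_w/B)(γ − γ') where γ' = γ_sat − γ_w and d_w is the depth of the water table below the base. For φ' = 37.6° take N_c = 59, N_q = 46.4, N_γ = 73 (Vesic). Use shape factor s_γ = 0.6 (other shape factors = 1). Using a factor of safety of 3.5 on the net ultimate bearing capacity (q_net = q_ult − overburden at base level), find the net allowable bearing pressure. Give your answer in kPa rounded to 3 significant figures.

q_all(net) ≈ 759 kPa

q = γ·D_f = 15.6 × 2.7 = 42.12 kPa.
γ' = 7.69 kN/m³; averaging over the depth B below the base, γ̄ = γ' + (d_w/B)(γ − γ') = 8.9598 kN/m³.
q·N_q = 42.12 × 46.4 = 1954.4 kPa
0.5·γ·B·N_γ·s_γ = 0.5 × 8.9598 × 3.8 × 73 × 0.6 = 745.63 kPa
q_ult = 1954.4 + 745.63 = 2700 kPa.
q_net = 2700 − 42.12 = 2657.9 kPa.
q_all(net) = 2657.9 / 3.5 = 759.39 kPa.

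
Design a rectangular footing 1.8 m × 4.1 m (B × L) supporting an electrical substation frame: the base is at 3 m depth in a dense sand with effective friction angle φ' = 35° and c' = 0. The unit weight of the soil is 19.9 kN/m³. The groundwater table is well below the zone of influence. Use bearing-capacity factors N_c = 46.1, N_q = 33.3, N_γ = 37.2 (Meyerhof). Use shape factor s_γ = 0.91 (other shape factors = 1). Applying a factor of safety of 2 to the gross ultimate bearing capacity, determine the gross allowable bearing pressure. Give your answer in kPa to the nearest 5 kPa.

q_all ≈ 1295 kPa

Overburden at base level: q = 19.9 × 3 = 59.7 kPa.
Surcharge term q·N_q = 59.7 × 33.3 = 1988 kPa; self-weight term 0.5·γ·B·N_γ·s_γ = 0.5 × 19.9 × 1.8 × 37.2 × 0.91 = 606.29 kPa.
q_ult = 1988 + 606.29 = 2594.3 kPa.
q_all = q_ult / FS = 2594.3 / 2 = 1297.1 kPa.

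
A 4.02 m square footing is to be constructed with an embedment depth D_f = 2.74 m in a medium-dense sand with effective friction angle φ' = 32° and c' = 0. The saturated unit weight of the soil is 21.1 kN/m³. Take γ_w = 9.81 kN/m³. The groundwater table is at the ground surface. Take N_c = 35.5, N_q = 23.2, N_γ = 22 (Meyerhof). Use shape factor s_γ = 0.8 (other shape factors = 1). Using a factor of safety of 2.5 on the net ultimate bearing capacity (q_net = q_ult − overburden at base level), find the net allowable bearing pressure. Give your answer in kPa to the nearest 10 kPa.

γ' = 21.1 − 9.81 = 11.29 kN/m³ (submerged throughout). q = 11.29 × 2.74 = 30.935 kPa; the same γ' applies in the ½γBN_γ term.
q·N_q = 30.935 × 23.2 = 717.68 kPa
0.5·γ·B·N_γ·s_γ = 0.5 × 11.29 × 4.02 × 22 × 0.8 = 399.4 kPa
q_ult = 717.68 + 399.4 = 1117.1 kPa.
q_net = 1117.1 − 30.935 = 1086.1 kPa.
q_all(net) = 1086.1 / 2.5 = 434.46 kPa.

q_all(net) ≈ 430 kPa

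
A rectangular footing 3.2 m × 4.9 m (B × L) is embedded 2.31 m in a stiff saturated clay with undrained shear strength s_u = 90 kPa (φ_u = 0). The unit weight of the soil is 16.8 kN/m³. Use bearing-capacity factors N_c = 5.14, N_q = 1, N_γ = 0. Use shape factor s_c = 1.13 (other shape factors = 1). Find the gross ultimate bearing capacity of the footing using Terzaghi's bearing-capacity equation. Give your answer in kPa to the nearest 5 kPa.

q = γ·D_f = 16.8 × 2.31 = 38.808 kPa.
c·N_c·s_c = 90 × 5.14 × 1.13 = 522.74 kPa
q·N_q = 38.808 × 1 = 38.808 kPa
q_ult = 522.74 + 38.808 = 561.55 kPa.

q_ult ≈ 560 kPa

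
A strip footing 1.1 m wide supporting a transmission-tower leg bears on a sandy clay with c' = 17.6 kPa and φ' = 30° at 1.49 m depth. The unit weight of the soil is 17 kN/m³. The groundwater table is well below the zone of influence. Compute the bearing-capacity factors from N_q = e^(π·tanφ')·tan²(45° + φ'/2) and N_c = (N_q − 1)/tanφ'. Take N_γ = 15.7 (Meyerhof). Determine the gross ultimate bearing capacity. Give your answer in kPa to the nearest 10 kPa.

q_ult ≈ 1140 kPa

tan30° = 0.5774, so N_q = e^(π×0.5774)·tan²(60°) = 6.134 × 3.0 = 18.4.
N_c = (18.4 − 1)/tan30° = 30.14.
Overburden at base level: q = 17 × 1.49 = 25.33 kPa.
Cohesion term c·N_c = 17.6 × 30.14 = 530.46 kPa; surcharge term q·N_q = 25.33 × 18.401 = 466.1 kPa; self-weight term 0.5·γ·B·N_γ = 0.5 × 17 × 1.1 × 15.7 = 146.8 kPa.
q_ult = 530.46 + 466.1 + 146.8 = 1143.4 kPa.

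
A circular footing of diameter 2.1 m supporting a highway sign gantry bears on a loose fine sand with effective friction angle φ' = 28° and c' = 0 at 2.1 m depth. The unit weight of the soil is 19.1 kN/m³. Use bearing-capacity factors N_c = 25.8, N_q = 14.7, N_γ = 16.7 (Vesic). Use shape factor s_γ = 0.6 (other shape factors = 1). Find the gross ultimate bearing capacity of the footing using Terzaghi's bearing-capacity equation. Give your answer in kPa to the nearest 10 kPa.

q = γ·D_f = 19.1 × 2.1 = 40.11 kPa.
q·N_q = 40.11 × 14.7 = 589.62 kPa
0.5·γ·B·N_γ·s_γ = 0.5 × 19.1 × 2.1 × 16.7 × 0.6 = 200.95 kPa
q_ult = 589.62 + 200.95 = 790.57 kPa.

q_ult ≈ 790 kPa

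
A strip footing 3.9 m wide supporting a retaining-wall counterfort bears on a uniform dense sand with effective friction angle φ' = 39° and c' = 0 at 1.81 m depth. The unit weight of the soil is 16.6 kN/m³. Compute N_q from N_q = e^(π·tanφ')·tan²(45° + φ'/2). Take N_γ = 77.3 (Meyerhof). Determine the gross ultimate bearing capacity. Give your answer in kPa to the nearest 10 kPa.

tan39° = 0.8098, so N_q = e^(π×0.8098)·tan²(64.5°) = 12.731 × 4.395 = 55.96.
q = γ·D_f = 16.6 × 1.81 = 30.046 kPa.
q·N_q = 30.046 × 55.957 = 1681.3 kPa
0.5·γ·B·N_γ = 0.5 × 16.6 × 3.9 × 77.3 = 2502.2 kPa
q_ult = 1681.3 + 2502.2 = 4183.5 kPa.

q_ult ≈ 4180 kPa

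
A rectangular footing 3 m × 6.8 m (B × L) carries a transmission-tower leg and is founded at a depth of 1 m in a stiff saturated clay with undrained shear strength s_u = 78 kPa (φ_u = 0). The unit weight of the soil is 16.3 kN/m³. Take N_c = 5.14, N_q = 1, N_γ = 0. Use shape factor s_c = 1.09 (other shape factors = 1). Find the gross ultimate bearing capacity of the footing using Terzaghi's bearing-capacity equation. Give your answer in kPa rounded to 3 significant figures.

Overburden at base level: q = 16.3 × 1 = 16.3 kPa.
Cohesion term c·N_c·s_c = 78 × 5.14 × 1.09 = 437 kPa; surcharge term q·N_q = 16.3 × 1 = 16.3 kPa.
q_ult = 437 + 16.3 = 453.3 kPa.

q_ult ≈ 453 kPa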